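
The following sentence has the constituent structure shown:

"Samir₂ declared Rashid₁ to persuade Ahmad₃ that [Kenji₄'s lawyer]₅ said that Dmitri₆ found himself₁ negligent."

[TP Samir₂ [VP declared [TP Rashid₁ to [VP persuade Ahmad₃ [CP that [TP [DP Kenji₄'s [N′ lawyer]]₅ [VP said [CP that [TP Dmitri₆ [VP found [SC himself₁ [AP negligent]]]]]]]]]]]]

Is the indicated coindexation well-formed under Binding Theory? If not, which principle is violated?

Principle A

The two coindexed NPs are *Rashid₁* and *himself₁*.
*himself₁* is an anaphor. Principle A requires it to be bound within its binding domain — the embedded TP, whose subject is Dmitri₆.
Within that domain it is c-commanded by *Dmitri₆*, which does not share its index.
*Rashid₁* does c-command the anaphor, but from outside its binding domain.
The anaphor is unbound in its domain → Principle A violation.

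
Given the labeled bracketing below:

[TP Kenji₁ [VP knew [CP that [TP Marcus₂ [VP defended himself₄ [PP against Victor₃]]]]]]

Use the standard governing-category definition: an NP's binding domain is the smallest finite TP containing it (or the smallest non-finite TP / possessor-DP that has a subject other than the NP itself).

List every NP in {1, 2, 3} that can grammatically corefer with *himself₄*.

{2}

*himself* is an anaphor, so Principle A applies: it must be bound in its binding domain.
Binding domain of *himself₄*: the embedded TP, whose subject is Marcus₂.
*Kenji₁* c-commands the anaphor but is outside its binding domain → cannot satisfy Principle A.
*Marcus₂* c-commands the anaphor within its binding domain → licit binder.
*Victor₃* does not c-command the anaphor → cannot bind it.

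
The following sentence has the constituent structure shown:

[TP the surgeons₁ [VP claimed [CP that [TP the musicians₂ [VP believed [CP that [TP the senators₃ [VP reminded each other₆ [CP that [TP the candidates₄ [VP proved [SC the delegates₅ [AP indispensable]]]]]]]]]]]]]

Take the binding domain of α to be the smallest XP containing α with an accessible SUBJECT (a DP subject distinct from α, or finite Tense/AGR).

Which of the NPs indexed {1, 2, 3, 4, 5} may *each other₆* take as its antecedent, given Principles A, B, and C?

{3}

*each other* is an anaphor, so Principle A applies: it must be bound in its binding domain.
Binding domain of *each other₆*: the embedded TP, whose subject is the senators₃.
*the surgeons₁* c-commands the anaphor but is outside its binding domain → cannot satisfy Principle A.
*the musicians₂* c-commands the anaphor but is outside its binding domain → cannot satisfy Principle A.
*the senators₃* c-commands the anaphor within its binding domain → licit binder.
*the candidates₄* does not c-command the anaphor → cannot bind it.
*the delegates₅* does not c-command the anaphor → cannot bind it.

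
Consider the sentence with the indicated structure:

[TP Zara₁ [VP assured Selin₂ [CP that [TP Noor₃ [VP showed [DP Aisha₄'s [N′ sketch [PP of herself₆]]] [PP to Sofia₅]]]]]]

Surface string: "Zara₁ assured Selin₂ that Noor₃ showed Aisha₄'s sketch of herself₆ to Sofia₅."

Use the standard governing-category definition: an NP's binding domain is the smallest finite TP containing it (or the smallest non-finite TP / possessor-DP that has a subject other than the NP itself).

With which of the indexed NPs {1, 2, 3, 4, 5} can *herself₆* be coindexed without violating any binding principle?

*herself* is an anaphor, so Principle A applies: it must be bound in its binding domain.
Binding domain of *herself₆*: the possessed DP, whose subject is Aisha₄.
*Zara₁* c-commands the anaphor but is outside its binding domain → cannot satisfy Principle A.
*Selin₂* c-commands the anaphor but is outside its binding domain → cannot satisfy Principle A.
*Noor₃* c-commands the anaphor but is outside its binding domain → cannot satisfy Principle A.
*Aisha₄* c-commands the anaphor within its binding domain → licit binder.
*Sofia₅* does not c-command the anaphor → cannot bind it.

{4}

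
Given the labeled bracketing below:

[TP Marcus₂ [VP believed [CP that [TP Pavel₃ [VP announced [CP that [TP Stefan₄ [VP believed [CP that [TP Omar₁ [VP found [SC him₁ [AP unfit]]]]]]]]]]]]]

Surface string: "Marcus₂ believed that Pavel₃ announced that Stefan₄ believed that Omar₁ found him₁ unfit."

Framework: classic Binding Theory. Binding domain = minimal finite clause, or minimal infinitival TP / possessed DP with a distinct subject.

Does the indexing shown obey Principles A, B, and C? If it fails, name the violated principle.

The two coindexed NPs are *Omar₁* and *him₁*.
*him₁* is a pronoun. Its binding domain is the embedded TP, whose subject is Omar₁.
*Omar₁* c-commands it within that domain and carries the same index.
The pronoun is locally bound → Principle B violation.

Principle B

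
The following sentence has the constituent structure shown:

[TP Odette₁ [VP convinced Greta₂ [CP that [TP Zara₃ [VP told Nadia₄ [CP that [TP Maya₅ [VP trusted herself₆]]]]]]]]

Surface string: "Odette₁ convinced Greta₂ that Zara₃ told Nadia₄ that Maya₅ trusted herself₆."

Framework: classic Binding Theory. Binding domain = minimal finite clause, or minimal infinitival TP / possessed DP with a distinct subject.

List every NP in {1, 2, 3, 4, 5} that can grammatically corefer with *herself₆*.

{5}

*herself* is an anaphor, so Principle A applies: it must be bound in its binding domain.
Binding domain of *herself₆*: the embedded TP, whose subject is Maya₅.
*Odette₁* c-commands the anaphor but is outside its binding domain → cannot satisfy Principle A.
*Greta₂* c-commands the anaphor but is outside its binding domain → cannot satisfy Principle A.
*Zara₃* c-commands the anaphor but is outside its binding domain → cannot satisfy Principle A.
*Nadia₄* c-commands the anaphor but is outside its binding domain → cannot satisfy Principle A.
*Maya₅* c-commands the anaphor within its binding domain → licit binder.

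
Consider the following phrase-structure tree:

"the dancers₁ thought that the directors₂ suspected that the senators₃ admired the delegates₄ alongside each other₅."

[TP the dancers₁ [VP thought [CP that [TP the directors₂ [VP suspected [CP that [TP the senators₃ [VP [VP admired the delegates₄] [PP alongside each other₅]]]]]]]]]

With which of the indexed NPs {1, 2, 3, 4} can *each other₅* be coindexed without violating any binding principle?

*each other* is an anaphor, so Principle A applies: it must be bound in its binding domain.
Binding domain of *each other₅*: the embedded TP, whose subject is the senators₃.
*the dancers₁* c-commands the anaphor but is outside its binding domain → cannot satisfy Principle A.
*the directors₂* c-commands the anaphor but is outside its binding domain → cannot satisfy Principle A.
*the senators₃* c-commands the anaphor within its binding domain → licit binder.
*the delegates₄* does not c-command the anaphor → cannot bind it.

{3}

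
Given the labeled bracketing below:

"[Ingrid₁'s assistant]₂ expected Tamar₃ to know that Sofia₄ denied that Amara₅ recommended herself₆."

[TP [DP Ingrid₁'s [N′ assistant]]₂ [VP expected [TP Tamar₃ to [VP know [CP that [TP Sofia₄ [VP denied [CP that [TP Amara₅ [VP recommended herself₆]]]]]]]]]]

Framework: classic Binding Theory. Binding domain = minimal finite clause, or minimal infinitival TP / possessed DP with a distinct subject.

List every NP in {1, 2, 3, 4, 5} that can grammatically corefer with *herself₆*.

*herself* is an anaphor, so Principle A applies: it must be bound in its binding domain.
Binding domain of *herself₆*: the embedded TP, whose subject is Amara₅.
*Ingrid₁* does not c-command the anaphor → cannot bind it.
*[Ingrid₁'s assistant]₂* c-commands the anaphor but is outside its binding domain → cannot satisfy Principle A.
*Tamar₃* c-commands the anaphor but is outside its binding domain → cannot satisfy Principle A.
*Sofia₄* c-commands the anaphor but is outside its binding domain → cannot satisfy Principle A.
*Amara₅* c-commands the anaphor within its binding domain → licit binder.

{5}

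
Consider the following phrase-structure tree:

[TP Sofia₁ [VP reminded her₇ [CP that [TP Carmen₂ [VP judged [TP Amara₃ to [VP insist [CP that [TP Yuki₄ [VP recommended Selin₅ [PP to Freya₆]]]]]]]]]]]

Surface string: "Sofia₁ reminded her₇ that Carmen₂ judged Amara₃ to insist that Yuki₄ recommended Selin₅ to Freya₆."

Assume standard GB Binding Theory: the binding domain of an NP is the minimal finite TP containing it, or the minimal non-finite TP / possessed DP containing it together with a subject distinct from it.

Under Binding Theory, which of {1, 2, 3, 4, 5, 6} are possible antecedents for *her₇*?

none

*her* is a pronoun, so Principle B applies: it must be free in its binding domain.
Binding domain of *her₇*: the matrix TP, whose subject is Sofia₁.
*Sofia₁* c-commands the pronoun within its binding domain → coindexation would violate Principle B.
*Carmen₂*: the pronoun c-commands this R-expression → coindexation would violate Principle C on *Carmen₂*.
*Amara₃*: the pronoun c-commands this R-expression → coindexation would violate Principle C on *Amara₃*.
*Yuki₄*: the pronoun c-commands this R-expression → coindexation would violate Principle C on *Yuki₄*.
*Selin₅*: the pronoun c-commands this R-expression → coindexation would violate Principle C on *Selin₅*.
*Freya₆*: the pronoun c-commands this R-expression → coindexation would violate Principle C on *Freya₆*.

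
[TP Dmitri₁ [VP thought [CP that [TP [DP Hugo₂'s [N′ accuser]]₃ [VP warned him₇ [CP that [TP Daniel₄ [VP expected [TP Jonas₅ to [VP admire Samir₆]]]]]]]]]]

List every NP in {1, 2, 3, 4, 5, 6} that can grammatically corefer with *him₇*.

{1, 2}

*him* is a pronoun, so Principle B applies: it must be free in its binding domain.
Binding domain of *him₇*: the embedded TP, whose subject is [Hugo₂'s accuser]₃.
*Dmitri₁* c-commands the pronoun but from outside its binding domain, and is not c-commanded by it → coindexation permitted.
*Hugo₂* and the pronoun do not c-command one another → neither Principle B nor Principle C is at stake; coindexation permitted.
*[Hugo₂'s accuser]₃* c-commands the pronoun within its binding domain → coindexation would violate Principle B.
*Daniel₄*: the pronoun c-commands this R-expression → coindexation would violate Principle C on *Daniel₄*.
*Jonas₅*: the pronoun c-commands this R-expression → coindexation would violate Principle C on *Jonas₅*.
*Samir₆*: the pronoun c-commands this R-expression → coindexation would violate Principle C on *Samir₆*.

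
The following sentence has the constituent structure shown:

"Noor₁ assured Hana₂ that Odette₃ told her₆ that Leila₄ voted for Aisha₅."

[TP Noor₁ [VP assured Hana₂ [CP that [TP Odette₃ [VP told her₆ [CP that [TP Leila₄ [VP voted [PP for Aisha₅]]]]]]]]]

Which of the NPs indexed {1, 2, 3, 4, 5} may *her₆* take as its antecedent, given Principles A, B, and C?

*her* is a pronoun, so Principle B applies: it must be free in its binding domain.
Binding domain of *her₆*: the embedded TP, whose subject is Odette₃.
*Noor₁* c-commands the pronoun but from outside its binding domain, and is not c-commanded by it → coindexation permitted.
*Hana₂* c-commands the pronoun but from outside its binding domain, and is not c-commanded by it → coindexation permitted.
*Odette₃* c-commands the pronoun within its binding domain → coindexation would violate Principle B.
*Leila₄*: the pronoun c-commands this R-expression → coindexation would violate Principle C on *Leila₄*.
*Aisha₅*: the pronoun c-commands this R-expression → coindexation would violate Principle C on *Aisha₅*.

{1, 2}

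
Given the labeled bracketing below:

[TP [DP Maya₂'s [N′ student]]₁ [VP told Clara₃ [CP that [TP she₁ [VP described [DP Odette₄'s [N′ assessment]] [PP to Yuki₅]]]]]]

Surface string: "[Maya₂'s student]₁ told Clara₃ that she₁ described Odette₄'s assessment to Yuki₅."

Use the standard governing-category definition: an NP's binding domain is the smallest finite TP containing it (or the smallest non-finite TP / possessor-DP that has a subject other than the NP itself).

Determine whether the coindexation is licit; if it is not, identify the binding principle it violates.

grammatical

The two coindexed NPs are *[Maya₂'s student]₁* and *she₁*.
*she₁* is a pronoun; nothing c-commands it within its binding domain (the embedded TP.), so Principle B holds trivially.
*[Maya₂'s student]₁* is an R-expression; *she₁* does not c-command it, and no other NP shares its index, so Principle C is satisfied.
All principles are respected.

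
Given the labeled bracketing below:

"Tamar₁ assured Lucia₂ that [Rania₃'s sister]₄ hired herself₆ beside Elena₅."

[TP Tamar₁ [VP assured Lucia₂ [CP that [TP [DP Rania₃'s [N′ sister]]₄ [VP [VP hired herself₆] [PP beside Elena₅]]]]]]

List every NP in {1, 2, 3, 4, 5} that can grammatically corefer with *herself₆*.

*herself* is an anaphor, so Principle A applies: it must be bound in its binding domain.
Binding domain of *herself₆*: the embedded TP, whose subject is [Rania₃'s sister]₄.
*Tamar₁* c-commands the anaphor but is outside its binding domain → cannot satisfy Principle A.
*Lucia₂* c-commands the anaphor but is outside its binding domain → cannot satisfy Principle A.
*Rania₃* does not c-command the anaphor → cannot bind it.
*[Rania₃'s sister]₄* c-commands the anaphor within its binding domain → licit binder.
*Elena₅* does not c-command the anaphor → cannot bind it.

{4}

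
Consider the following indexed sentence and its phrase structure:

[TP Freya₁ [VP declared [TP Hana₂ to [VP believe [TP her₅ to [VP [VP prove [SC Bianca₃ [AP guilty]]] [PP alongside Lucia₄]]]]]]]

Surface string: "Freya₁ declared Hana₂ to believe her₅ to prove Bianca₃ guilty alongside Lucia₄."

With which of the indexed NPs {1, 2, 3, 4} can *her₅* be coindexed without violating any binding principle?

{1}

*her* is a pronoun, so Principle B applies: it must be free in its binding domain.
Binding domain of *her₅*: the embedded TP, whose subject is Hana₂.
*Freya₁* c-commands the pronoun but from outside its binding domain, and is not c-commanded by it → coindexation permitted.
*Hana₂* c-commands the pronoun within its binding domain → coindexation would violate Principle B.
*Bianca₃*: the pronoun c-commands this R-expression → coindexation would violate Principle C on *Bianca₃*.
*Lucia₄*: the pronoun c-commands this R-expression → coindexation would violate Principle C on *Lucia₄*.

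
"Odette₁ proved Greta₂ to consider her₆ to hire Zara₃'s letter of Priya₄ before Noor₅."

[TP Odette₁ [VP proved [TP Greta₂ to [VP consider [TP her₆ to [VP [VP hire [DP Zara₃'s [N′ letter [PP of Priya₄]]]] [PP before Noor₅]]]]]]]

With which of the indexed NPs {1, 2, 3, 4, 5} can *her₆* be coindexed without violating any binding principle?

{1}

*her* is a pronoun, so Principle B applies: it must be free in its binding domain.
Binding domain of *her₆*: the embedded TP, whose subject is Greta₂.
*Odette₁* c-commands the pronoun but from outside its binding domain, and is not c-commanded by it → coindexation permitted.
*Greta₂* c-commands the pronoun within its binding domain → coindexation would violate Principle B.
*Zara₃*: the pronoun c-commands this R-expression → coindexation would violate Principle C on *Zara₃*.
*Priya₄*: the pronoun c-commands this R-expression → coindexation would violate Principle C on *Priya₄*.
*Noor₅*: the pronoun c-commands this R-expression → coindexation would violate Principle C on *Noor₅*.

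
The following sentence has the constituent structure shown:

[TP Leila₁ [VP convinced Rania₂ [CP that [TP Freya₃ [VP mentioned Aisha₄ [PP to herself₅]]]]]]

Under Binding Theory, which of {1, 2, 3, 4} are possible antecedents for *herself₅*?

*herself* is an anaphor, so Principle A applies: it must be bound in its binding domain.
Binding domain of *herself₅*: the embedded TP, whose subject is Freya₃.
*Leila₁* c-commands the anaphor but is outside its binding domain → cannot satisfy Principle A.
*Rania₂* c-commands the anaphor but is outside its binding domain → cannot satisfy Principle A.
*Freya₃* c-commands the anaphor within its binding domain → licit binder.
*Aisha₄* c-commands the anaphor within its binding domain → licit binder.

{3, 4}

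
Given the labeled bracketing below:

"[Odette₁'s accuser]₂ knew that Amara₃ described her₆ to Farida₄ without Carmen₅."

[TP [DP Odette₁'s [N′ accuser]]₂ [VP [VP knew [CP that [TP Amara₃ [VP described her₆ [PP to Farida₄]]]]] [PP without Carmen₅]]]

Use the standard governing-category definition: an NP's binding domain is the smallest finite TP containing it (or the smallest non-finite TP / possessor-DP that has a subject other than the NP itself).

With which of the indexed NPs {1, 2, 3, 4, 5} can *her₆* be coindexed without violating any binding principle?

*her* is a pronoun, so Principle B applies: it must be free in its binding domain.
Binding domain of *her₆*: the embedded TP, whose subject is Amara₃.
*Odette₁* and the pronoun do not c-command one another → neither Principle B nor Principle C is at stake; coindexation permitted.
*[Odette₁'s accuser]₂* c-commands the pronoun but from outside its binding domain, and is not c-commanded by it → coindexation permitted.
*Amara₃* c-commands the pronoun within its binding domain → coindexation would violate Principle B.
*Farida₄*: the pronoun c-commands this R-expression → coindexation would violate Principle C on *Farida₄*.
*Carmen₅* and the pronoun do not c-command one another → neither Principle B nor Principle C is at stake; coindexation permitted.

{1, 2, 5}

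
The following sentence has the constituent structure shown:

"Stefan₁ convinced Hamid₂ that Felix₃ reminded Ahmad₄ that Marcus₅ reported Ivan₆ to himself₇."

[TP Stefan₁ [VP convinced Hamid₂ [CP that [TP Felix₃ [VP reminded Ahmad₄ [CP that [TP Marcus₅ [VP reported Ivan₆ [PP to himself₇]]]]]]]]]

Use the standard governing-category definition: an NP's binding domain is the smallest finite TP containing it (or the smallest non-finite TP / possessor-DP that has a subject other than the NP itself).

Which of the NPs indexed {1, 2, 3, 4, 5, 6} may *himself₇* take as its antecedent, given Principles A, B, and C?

*himself* is an anaphor, so Principle A applies: it must be bound in its binding domain.
Binding domain of *himself₇*: the embedded TP, whose subject is Marcus₅.
*Stefan₁* c-commands the anaphor but is outside its binding domain → cannot satisfy Principle A.
*Hamid₂* c-commands the anaphor but is outside its binding domain → cannot satisfy Principle A.
*Felix₃* c-commands the anaphor but is outside its binding domain → cannot satisfy Principle A.
*Ahmad₄* c-commands the anaphor but is outside its binding domain → cannot satisfy Principle A.
*Marcus₅* c-commands the anaphor within its binding domain → licit binder.
*Ivan₆* c-commands the anaphor within its binding domain → licit binder.

{5, 6}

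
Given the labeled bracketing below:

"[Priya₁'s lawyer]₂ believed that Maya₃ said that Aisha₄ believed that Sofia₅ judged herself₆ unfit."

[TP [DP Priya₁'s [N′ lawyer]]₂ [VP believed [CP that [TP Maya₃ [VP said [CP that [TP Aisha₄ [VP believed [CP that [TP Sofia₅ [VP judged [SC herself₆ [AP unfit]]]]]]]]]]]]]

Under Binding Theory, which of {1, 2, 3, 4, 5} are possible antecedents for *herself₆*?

*herself* is an anaphor, so Principle A applies: it must be bound in its binding domain.
Binding domain of *herself₆*: the embedded TP, whose subject is Sofia₅.
*Priya₁* does not c-command the anaphor → cannot bind it.
*[Priya₁'s lawyer]₂* c-commands the anaphor but is outside its binding domain → cannot satisfy Principle A.
*Maya₃* c-commands the anaphor but is outside its binding domain → cannot satisfy Principle A.
*Aisha₄* c-commands the anaphor but is outside its binding domain → cannot satisfy Principle A.
*Sofia₅* c-commands the anaphor within its binding domain → licit binder.

{5}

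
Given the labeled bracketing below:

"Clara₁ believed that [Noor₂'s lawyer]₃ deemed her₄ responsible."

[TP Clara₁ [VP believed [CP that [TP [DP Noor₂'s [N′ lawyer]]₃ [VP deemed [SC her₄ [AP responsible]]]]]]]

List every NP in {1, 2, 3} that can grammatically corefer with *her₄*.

{1, 2}

*her* is a pronoun, so Principle B applies: it must be free in its binding domain.
Binding domain of *her₄*: the embedded TP, whose subject is [Noor₂'s lawyer]₃.
*Clara₁* c-commands the pronoun but from outside its binding domain, and is not c-commanded by it → coindexation permitted.
*Noor₂* and the pronoun do not c-command one another → neither Principle B nor Principle C is at stake; coindexation permitted.
*[Noor₂'s lawyer]₃* c-commands the pronoun within its binding domain → coindexation would violate Principle B.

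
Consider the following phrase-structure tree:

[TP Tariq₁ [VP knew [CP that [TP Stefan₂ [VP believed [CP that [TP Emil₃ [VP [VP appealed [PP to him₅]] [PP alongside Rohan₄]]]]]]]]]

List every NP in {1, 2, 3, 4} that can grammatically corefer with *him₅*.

*him* is a pronoun, so Principle B applies: it must be free in its binding domain.
Binding domain of *him₅*: the embedded TP, whose subject is Emil₃.
*Tariq₁* c-commands the pronoun but from outside its binding domain, and is not c-commanded by it → coindexation permitted.
*Stefan₂* c-commands the pronoun but from outside its binding domain, and is not c-commanded by it → coindexation permitted.
*Emil₃* c-commands the pronoun within its binding domain → coindexation would violate Principle B.
*Rohan₄* and the pronoun do not c-command one another → neither Principle B nor Principle C is at stake; coindexation permitted.

{1, 2, 4}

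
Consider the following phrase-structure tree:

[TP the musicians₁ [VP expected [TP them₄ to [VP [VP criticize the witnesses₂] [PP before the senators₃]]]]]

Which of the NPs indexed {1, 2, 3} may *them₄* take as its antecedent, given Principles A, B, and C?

none

*them* is a pronoun, so Principle B applies: it must be free in its binding domain.
Binding domain of *them₄*: the matrix TP, whose subject is the musicians₁.
*the musicians₁* c-commands the pronoun within its binding domain → coindexation would violate Principle B.
*the witnesses₂*: the pronoun c-commands this R-expression → coindexation would violate Principle C on *the witnesses₂*.
*the senators₃*: the pronoun c-commands this R-expression → coindexation would violate Principle C on *the senators₃*.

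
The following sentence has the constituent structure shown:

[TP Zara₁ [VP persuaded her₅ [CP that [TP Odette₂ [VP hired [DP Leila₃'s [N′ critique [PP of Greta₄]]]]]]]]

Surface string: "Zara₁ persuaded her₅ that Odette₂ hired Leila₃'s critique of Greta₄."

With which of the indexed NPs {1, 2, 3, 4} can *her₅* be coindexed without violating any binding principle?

*her* is a pronoun, so Principle B applies: it must be free in its binding domain.
Binding domain of *her₅*: the matrix TP, whose subject is Zara₁.
*Zara₁* c-commands the pronoun within its binding domain → coindexation would violate Principle B.
*Odette₂*: the pronoun c-commands this R-expression → coindexation would violate Principle C on *Odette₂*.
*Leila₃*: the pronoun c-commands this R-expression → coindexation would violate Principle C on *Leila₃*.
*Greta₄*: the pronoun c-commands this R-expression → coindexation would violate Principle C on *Greta₄*.

none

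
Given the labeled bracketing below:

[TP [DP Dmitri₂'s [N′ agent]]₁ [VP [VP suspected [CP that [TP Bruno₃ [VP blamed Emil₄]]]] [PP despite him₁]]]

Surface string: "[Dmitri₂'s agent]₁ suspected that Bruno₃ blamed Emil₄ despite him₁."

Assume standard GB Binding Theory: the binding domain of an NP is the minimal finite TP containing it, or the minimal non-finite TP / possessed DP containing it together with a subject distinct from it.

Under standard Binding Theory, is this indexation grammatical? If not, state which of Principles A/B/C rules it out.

The two coindexed NPs are *[Dmitri₂'s agent]₁* and *him₁*.
*him₁* is a pronoun. Its binding domain is the matrix TP, whose subject is [Dmitri₂'s agent]₁.
*[Dmitri₂'s agent]₁* c-commands it within that domain and carries the same index.
The pronoun is locally bound → Principle B violation.

Principle B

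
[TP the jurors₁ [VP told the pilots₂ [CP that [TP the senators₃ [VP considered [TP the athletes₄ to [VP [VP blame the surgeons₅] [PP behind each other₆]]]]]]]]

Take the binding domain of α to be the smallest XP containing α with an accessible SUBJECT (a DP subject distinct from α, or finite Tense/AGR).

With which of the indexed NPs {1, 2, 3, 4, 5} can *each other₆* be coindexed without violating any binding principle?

*each other* is an anaphor, so Principle A applies: it must be bound in its binding domain.
Binding domain of *each other₆*: the embedded TP, whose subject is the athletes₄.
*the jurors₁* c-commands the anaphor but is outside its binding domain → cannot satisfy Principle A.
*the pilots₂* c-commands the anaphor but is outside its binding domain → cannot satisfy Principle A.
*the senators₃* c-commands the anaphor but is outside its binding domain → cannot satisfy Principle A.
*the athletes₄* c-commands the anaphor within its binding domain → licit binder.
*the surgeons₅* does not c-command the anaphor → cannot bind it.

{4}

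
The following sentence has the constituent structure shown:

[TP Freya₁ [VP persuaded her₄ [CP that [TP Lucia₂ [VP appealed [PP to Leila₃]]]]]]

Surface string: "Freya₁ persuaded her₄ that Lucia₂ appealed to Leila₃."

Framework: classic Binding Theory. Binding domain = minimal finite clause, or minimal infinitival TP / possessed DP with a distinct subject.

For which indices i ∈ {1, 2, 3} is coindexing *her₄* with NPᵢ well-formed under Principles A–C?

none

*her* is a pronoun, so Principle B applies: it must be free in its binding domain.
Binding domain of *her₄*: the matrix TP, whose subject is Freya₁.
*Freya₁* c-commands the pronoun within its binding domain → coindexation would violate Principle B.
*Lucia₂*: the pronoun c-commands this R-expression → coindexation would violate Principle C on *Lucia₂*.
*Leila₃*: the pronoun c-commands this R-expression → coindexation would violate Principle C on *Leila₃*.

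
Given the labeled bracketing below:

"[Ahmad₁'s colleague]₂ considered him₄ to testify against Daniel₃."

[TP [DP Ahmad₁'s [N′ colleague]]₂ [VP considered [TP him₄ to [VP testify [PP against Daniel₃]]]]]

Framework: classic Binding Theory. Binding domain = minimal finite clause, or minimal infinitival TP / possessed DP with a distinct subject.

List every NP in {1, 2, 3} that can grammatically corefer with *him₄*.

{1}

*him* is a pronoun, so Principle B applies: it must be free in its binding domain.
Binding domain of *him₄*: the matrix TP, whose subject is [Ahmad₁'s colleague]₂.
*Ahmad₁* and the pronoun do not c-command one another → neither Principle B nor Principle C is at stake; coindexation permitted.
*[Ahmad₁'s colleague]₂* c-commands the pronoun within its binding domain → coindexation would violate Principle B.
*Daniel₃*: the pronoun c-commands this R-expression → coindexation would violate Principle C on *Daniel₃*.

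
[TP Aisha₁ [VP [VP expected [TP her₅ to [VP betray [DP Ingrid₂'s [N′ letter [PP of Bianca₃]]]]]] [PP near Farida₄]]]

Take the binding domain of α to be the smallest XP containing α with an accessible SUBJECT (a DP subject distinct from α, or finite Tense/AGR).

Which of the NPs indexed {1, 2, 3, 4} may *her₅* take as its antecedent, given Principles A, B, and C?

{4}

*her* is a pronoun, so Principle B applies: it must be free in its binding domain.
Binding domain of *her₅*: the matrix TP, whose subject is Aisha₁.
*Aisha₁* c-commands the pronoun within its binding domain → coindexation would violate Principle B.
*Ingrid₂*: the pronoun c-commands this R-expression → coindexation would violate Principle C on *Ingrid₂*.
*Bianca₃*: the pronoun c-commands this R-expression → coindexation would violate Principle C on *Bianca₃*.
*Farida₄* and the pronoun do not c-command one another → neither Principle B nor Principle C is at stake; coindexation permitted.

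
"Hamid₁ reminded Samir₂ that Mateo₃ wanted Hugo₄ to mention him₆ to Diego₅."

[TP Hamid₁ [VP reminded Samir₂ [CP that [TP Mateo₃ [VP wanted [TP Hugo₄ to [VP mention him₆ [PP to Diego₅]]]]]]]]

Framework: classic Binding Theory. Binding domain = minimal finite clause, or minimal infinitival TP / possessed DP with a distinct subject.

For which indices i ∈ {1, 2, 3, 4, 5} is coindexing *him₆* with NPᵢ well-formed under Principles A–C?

{1, 2, 3}

*him* is a pronoun, so Principle B applies: it must be free in its binding domain.
Binding domain of *him₆*: the embedded TP, whose subject is Hugo₄.
*Hamid₁* c-commands the pronoun but from outside its binding domain, and is not c-commanded by it → coindexation permitted.
*Samir₂* c-commands the pronoun but from outside its binding domain, and is not c-commanded by it → coindexation permitted.
*Mateo₃* c-commands the pronoun but from outside its binding domain, and is not c-commanded by it → coindexation permitted.
*Hugo₄* c-commands the pronoun within its binding domain → coindexation would violate Principle B.
*Diego₅*: the pronoun c-commands this R-expression → coindexation would violate Principle C on *Diego₅*.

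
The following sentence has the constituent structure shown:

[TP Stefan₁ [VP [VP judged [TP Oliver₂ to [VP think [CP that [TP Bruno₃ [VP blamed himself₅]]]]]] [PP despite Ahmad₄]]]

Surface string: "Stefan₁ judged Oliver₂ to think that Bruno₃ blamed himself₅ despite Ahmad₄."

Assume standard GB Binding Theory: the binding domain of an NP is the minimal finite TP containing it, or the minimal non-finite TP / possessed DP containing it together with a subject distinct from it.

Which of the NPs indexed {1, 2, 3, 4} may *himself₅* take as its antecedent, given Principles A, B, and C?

{3}

*himself* is an anaphor, so Principle A applies: it must be bound in its binding domain.
Binding domain of *himself₅*: the embedded TP, whose subject is Bruno₃.
*Stefan₁* c-commands the anaphor but is outside its binding domain → cannot satisfy Principle A.
*Oliver₂* c-commands the anaphor but is outside its binding domain → cannot satisfy Principle A.
*Bruno₃* c-commands the anaphor within its binding domain → licit binder.
*Ahmad₄* does not c-command the anaphor → cannot bind it.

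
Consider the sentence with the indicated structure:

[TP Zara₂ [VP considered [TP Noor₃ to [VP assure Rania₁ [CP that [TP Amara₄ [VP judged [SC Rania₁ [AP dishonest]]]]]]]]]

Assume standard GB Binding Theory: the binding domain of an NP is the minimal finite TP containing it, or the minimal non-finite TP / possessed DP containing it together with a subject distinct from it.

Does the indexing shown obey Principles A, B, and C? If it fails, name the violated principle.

Principle C

The two coindexed NPs are *Rania₁* (the lower occurrence) and *Rania₁* (the higher occurrence).
*Rania₁* (the lower occurrence) is an R-expression. Principle C requires it to be free everywhere.
*Rania₁* (the higher occurrence) c-commands it and carries the same index.
The R-expression is bound → Principle C violation.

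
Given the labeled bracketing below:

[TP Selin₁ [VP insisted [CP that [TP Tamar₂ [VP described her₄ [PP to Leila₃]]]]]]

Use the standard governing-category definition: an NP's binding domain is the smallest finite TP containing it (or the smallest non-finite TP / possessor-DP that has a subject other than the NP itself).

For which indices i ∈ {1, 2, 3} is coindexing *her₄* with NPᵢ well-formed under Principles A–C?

{1}

*her* is a pronoun, so Principle B applies: it must be free in its binding domain.
Binding domain of *her₄*: the embedded TP, whose subject is Tamar₂.
*Selin₁* c-commands the pronoun but from outside its binding domain, and is not c-commanded by it → coindexation permitted.
*Tamar₂* c-commands the pronoun within its binding domain → coindexation would violate Principle B.
*Leila₃*: the pronoun c-commands this R-expression → coindexation would violate Principle C on *Leila₃*.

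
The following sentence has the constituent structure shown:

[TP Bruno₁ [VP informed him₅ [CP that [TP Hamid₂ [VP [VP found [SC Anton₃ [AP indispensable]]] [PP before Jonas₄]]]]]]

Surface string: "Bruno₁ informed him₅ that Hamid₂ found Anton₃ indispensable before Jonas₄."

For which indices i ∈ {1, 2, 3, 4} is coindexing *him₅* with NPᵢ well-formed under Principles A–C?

*him* is a pronoun, so Principle B applies: it must be free in its binding domain.
Binding domain of *him₅*: the matrix TP, whose subject is Bruno₁.
*Bruno₁* c-commands the pronoun within its binding domain → coindexation would violate Principle B.
*Hamid₂*: the pronoun c-commands this R-expression → coindexation would violate Principle C on *Hamid₂*.
*Anton₃*: the pronoun c-commands this R-expression → coindexation would violate Principle C on *Anton₃*.
*Jonas₄*: the pronoun c-commands this R-expression → coindexation would violate Principle C on *Jonas₄*.

none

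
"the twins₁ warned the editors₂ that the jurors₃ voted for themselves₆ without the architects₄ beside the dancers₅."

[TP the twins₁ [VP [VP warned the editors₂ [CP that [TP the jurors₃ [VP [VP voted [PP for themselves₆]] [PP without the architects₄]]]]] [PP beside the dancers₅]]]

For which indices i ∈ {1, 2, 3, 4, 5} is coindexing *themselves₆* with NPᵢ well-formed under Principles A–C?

*themselves* is an anaphor, so Principle A applies: it must be bound in its binding domain.
Binding domain of *themselves₆*: the embedded TP, whose subject is the jurors₃.
*the twins₁* c-commands the anaphor but is outside its binding domain → cannot satisfy Principle A.
*the editors₂* c-commands the anaphor but is outside its binding domain → cannot satisfy Principle A.
*the jurors₃* c-commands the anaphor within its binding domain → licit binder.
*the architects₄* does not c-command the anaphor → cannot bind it.
*the dancers₅* does not c-command the anaphor → cannot bind it.

{3}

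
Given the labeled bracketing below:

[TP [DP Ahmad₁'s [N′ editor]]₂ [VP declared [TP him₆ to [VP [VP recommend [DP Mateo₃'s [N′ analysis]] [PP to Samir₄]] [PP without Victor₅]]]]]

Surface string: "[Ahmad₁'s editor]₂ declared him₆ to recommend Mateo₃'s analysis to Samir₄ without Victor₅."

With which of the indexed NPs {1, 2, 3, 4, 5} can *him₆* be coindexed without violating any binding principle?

{1}

*him* is a pronoun, so Principle B applies: it must be free in its binding domain.
Binding domain of *him₆*: the matrix TP, whose subject is [Ahmad₁'s editor]₂.
*Ahmad₁* and the pronoun do not c-command one another → neither Principle B nor Principle C is at stake; coindexation permitted.
*[Ahmad₁'s editor]₂* c-commands the pronoun within its binding domain → coindexation would violate Principle B.
*Mateo₃*: the pronoun c-commands this R-expression → coindexation would violate Principle C on *Mateo₃*.
*Samir₄*: the pronoun c-commands this R-expression → coindexation would violate Principle C on *Samir₄*.
*Victor₅*: the pronoun c-commands this R-expression → coindexation would violate Principle C on *Victor₅*.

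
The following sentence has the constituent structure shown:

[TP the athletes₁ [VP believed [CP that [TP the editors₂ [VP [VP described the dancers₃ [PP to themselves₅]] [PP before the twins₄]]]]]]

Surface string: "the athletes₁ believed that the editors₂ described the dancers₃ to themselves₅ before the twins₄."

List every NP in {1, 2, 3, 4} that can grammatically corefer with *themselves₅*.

*themselves* is an anaphor, so Principle A applies: it must be bound in its binding domain.
Binding domain of *themselves₅*: the embedded TP, whose subject is the editors₂.
*the athletes₁* c-commands the anaphor but is outside its binding domain → cannot satisfy Principle A.
*the editors₂* c-commands the anaphor within its binding domain → licit binder.
*the dancers₃* c-commands the anaphor within its binding domain → licit binder.
*the twins₄* does not c-command the anaphor → cannot bind it.

{2, 3}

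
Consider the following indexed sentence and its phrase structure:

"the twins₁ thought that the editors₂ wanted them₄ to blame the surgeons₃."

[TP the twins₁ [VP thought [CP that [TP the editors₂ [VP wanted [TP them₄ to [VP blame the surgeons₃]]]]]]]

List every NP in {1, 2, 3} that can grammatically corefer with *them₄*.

*them* is a pronoun, so Principle B applies: it must be free in its binding domain.
Binding domain of *them₄*: the embedded TP, whose subject is the editors₂.
*the twins₁* c-commands the pronoun but from outside its binding domain, and is not c-commanded by it → coindexation permitted.
*the editors₂* c-commands the pronoun within its binding domain → coindexation would violate Principle B.
*the surgeons₃*: the pronoun c-commands this R-expression → coindexation would violate Principle C on *the surgeons₃*.

{1}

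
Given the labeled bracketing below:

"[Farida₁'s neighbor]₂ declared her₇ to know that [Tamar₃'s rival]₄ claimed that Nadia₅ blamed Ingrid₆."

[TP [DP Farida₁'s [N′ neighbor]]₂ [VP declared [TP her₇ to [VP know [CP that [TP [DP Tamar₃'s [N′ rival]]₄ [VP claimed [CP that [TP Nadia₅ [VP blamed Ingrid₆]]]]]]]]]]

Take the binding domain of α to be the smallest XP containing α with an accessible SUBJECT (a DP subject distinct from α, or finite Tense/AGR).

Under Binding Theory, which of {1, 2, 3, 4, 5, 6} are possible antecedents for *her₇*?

{1}

*her* is a pronoun, so Principle B applies: it must be free in its binding domain.
Binding domain of *her₇*: the matrix TP, whose subject is [Farida₁'s neighbor]₂.
*Farida₁* and the pronoun do not c-command one another → neither Principle B nor Principle C is at stake; coindexation permitted.
*[Farida₁'s neighbor]₂* c-commands the pronoun within its binding domain → coindexation would violate Principle B.
*Tamar₃*: the pronoun c-commands this R-expression → coindexation would violate Principle C on *Tamar₃*.
*[Tamar₃'s rival]₄*: the pronoun c-commands this R-expression → coindexation would violate Principle C on *[Tamar₃'s rival]₄*.
*Nadia₅*: the pronoun c-commands this R-expression → coindexation would violate Principle C on *Nadia₅*.
*Ingrid₆*: the pronoun c-commands this R-expression → coindexation would violate Principle C on *Ingrid₆*.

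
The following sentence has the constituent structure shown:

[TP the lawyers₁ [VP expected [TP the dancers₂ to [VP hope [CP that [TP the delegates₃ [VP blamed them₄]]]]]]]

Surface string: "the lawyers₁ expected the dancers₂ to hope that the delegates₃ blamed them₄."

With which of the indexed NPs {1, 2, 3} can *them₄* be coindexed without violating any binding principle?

{1, 2}

*them* is a pronoun, so Principle B applies: it must be free in its binding domain.
Binding domain of *them₄*: the embedded TP, whose subject is the delegates₃.
*the lawyers₁* c-commands the pronoun but from outside its binding domain, and is not c-commanded by it → coindexation permitted.
*the dancers₂* c-commands the pronoun but from outside its binding domain, and is not c-commanded by it → coindexation permitted.
*the delegates₃* c-commands the pronoun within its binding domain → coindexation would violate Principle B.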